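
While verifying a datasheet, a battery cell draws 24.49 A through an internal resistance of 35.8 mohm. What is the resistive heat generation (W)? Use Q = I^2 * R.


Convert: R = 35.8 mohm = 0.0358 ohm
Q = I^2 * R = 24.49^2 * 0.0358 = 21.47 W

21.47 W


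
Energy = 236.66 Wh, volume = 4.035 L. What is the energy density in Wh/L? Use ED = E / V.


Volumetric ED = 236.66 Wh / 4.035 L = 58.65 Wh/L

58.65 Wh/L


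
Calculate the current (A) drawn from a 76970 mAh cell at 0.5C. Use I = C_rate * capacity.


Convert: capacity = 76970 mAh = 76.97 Ah
I = C_rate * capacity = 0.5 * 76.97 = 38.485 A

38.485 A


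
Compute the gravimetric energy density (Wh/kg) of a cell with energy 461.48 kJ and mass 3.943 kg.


Convert: E = 461.48 kJ = 128.19 Wh
ED = E / m = 128.19 / 3.943 = 32.51 Wh/kg

32.51 Wh/kg


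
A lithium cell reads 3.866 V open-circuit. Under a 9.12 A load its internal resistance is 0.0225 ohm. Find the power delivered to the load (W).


Step 1: V_terminal = OCV - I*R = 3.866 - 9.12 * 0.0225 = 3.6608 V
Step 2: P_out = V_terminal * I = 3.6608 * 9.12 = 33.39 W

33.39 W


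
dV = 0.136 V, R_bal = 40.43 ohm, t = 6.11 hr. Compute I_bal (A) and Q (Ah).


First, Ohm's law: I_bal = 0.136 V / 40.43 ohm = 0.0033638 A
Then Q = I * t = 0.0033638 A * 6.11 hr = 0.02055 Ah

I=0.0033638 A, Q=0.02055 Ah


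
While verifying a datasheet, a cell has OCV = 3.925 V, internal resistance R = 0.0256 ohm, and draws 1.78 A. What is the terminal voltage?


IR drop = 1.78 * 0.0256 = 0.045568 V
V = 3.925 - 0.045568 = 3.879 V

3.879 V


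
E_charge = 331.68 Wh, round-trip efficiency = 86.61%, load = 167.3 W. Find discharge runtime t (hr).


Step 1: E_discharge = eta/100 * E_charge = 86.61/100 * 331.68 = 287.27 Wh
Step 2: t = E_discharge / P = 287.27 / 167.3 = 1.717 hr

1.717 hr


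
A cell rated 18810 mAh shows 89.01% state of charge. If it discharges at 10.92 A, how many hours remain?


Convert: C_total = 18810 mAh = 18.81 Ah
Step 1: remaining = SOC/100 * C_total = 89.01/100 * 18.81 = 16.743 Ah
Step 2: t = remaining / I = 16.743 / 10.92 = 1.533 hr

1.533 hr


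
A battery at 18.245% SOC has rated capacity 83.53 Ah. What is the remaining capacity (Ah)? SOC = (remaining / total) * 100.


remaining = SOC / 100 * total = 18.245 / 100 * 83.53 = 15.24 Ah

15.24 Ah


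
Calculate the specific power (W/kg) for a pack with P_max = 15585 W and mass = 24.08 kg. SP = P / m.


SP = P / m = 15585 / 24.08 = 647.2 W/kg

647.2 W/kg


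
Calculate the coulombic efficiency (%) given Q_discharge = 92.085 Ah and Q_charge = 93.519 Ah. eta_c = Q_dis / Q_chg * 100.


eta_c = Q_dis / Q_chg * 100 = 92.085 / 93.519 * 100 = 98.47%

98.47%


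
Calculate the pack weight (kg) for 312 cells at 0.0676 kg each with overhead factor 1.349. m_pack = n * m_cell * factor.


m_pack = n * m_cell * overhead = 312 * 0.0676 * 1.349 = 28.45 kg

28.45 kg


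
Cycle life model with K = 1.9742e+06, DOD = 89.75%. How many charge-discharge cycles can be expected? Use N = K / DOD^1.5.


Step 1: DOD^1.5 = 89.75^1.5 = 850.26
Step 2: N = 1.9742e+06 / 850.26 = 2322 cycles

2322 cycles


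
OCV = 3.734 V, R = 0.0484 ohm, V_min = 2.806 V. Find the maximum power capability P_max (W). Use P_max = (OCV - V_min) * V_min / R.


dV = OCV - V_min = 0.928 V (so I_max = dV / R)
P_max = dV * V_min / R = 0.928 * 2.806 / 0.0484 = 53.80 W

53.80 W


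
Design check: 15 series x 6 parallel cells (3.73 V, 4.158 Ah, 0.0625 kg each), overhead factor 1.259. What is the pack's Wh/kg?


Step 1: V_pack = 15 * 3.73 = 55.95 V
Step 2: C_pack = 6 * 4.158 = 24.948 Ah
Step 3: E_pack = V_pack * C_pack = 55.95 * 24.948 = 1395.8 Wh
Step 4: m_pack = 15 * 6 * 0.0625 * 1.259 = 7.0819 kg
Step 5: ED = E_pack / m_pack = 1395.8 / 7.0819 = 197.1 Wh/kg

197.1 Wh/kg


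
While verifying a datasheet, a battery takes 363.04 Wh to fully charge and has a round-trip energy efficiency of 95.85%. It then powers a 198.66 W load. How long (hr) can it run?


Step 1: E_discharge = eta/100 * E_charge = 95.85/100 * 363.04 = 347.97 Wh
Step 2: t = E_discharge / P = 347.97 / 198.66 = 1.752 hr

1.752 hr


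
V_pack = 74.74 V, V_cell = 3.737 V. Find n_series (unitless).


n = V_pack / V_cell = 74.74 / 3.737 = 20

20


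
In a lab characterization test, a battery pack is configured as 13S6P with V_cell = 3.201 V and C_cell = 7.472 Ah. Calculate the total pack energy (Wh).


V_pack = 13 * 3.201 = 41.613 V
C_pack = 6 * 7.472 = 44.832 Ah
E = V_pack * C_pack = 41.613 * 44.832 = 1866 Wh

1866 Wh


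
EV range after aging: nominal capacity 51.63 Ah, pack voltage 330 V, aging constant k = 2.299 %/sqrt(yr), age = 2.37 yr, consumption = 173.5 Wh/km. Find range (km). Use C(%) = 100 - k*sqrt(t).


Step 1: capacity retention = 100 - 2.299 * sqrt(2.37) = 100 - 2.299 * 1.5395 = 96.461%
Step 2: C_now = 51.63 * 96.461/100 = 49.803 Ah
Step 3: E_pack = V * C_now = 330 * 49.803 = 16435 Wh
Step 4: range = E_pack / consumption = 16435 / 173.5 = 94.73 km

94.73 km


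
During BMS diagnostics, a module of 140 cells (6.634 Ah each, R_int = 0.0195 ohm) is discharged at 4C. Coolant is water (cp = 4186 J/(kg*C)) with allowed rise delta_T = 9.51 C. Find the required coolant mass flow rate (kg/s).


Step 1: I = 4 * 6.634 = 26.536 A
Step 2: Q_cell = I^2 * R = 26.536^2 * 0.0195 = 13.731 W
Step 3: Q_total = 140 * 13.731 = 1922.3 W
Step 4: m_dot = Q_total / (cp * dT) = 1922.3 / (4186 * 9.51) = 0.04829 kg/s

0.04829 kg/s


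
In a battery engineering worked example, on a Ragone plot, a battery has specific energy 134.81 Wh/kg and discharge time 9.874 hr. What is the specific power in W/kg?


Specific power = 134.81 Wh/kg / 9.874 hr = 13.65 W/kg

13.65 W/kg


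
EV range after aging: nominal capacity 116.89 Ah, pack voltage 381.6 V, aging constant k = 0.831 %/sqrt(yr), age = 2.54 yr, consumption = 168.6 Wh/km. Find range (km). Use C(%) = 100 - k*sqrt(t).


Step 1: capacity retention = 100 - 0.831 * sqrt(2.54) = 100 - 0.831 * 1.5937 = 98.676%
Step 2: C_now = 116.89 * 98.676/100 = 115.34 Ah
Step 3: E_pack = V * C_now = 381.6 * 115.34 = 44014 Wh
Step 4: range = E_pack / consumption = 44014 / 168.6 = 261.1 km

261.1 km


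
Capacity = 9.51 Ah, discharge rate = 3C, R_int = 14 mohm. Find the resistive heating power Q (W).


Convert: R = 14 mohm = 0.014 ohm
Step 1: I = C_rate * capacity = 3 * 9.51 = 28.53 A
Step 2: Q = I^2 * R = 28.53^2 * 0.014 = 813.96 * 0.014 = 11.40 W

11.40 W


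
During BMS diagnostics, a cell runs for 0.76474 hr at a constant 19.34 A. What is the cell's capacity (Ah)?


C = I * t = 19.34 * 0.76474 = 14.79 Ah

14.79 Ah


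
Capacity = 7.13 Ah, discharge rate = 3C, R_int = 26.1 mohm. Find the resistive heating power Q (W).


Convert: R = 26.1 mohm = 0.0261 ohm
Step 1: I = C_rate * capacity = 3 * 7.13 = 21.39 A
Step 2: Q = I^2 * R = 21.39^2 * 0.0261 = 457.53 * 0.0261 = 11.94 W

11.94 W


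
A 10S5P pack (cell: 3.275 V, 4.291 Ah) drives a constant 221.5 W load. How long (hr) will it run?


Step 1: E_pack = Ns * V_cell * Np * C_cell = 10 * 3.275 * 5 * 4.291 = 702.65 Wh
Step 2: t = E_pack / P = 702.65 / 221.5 = 3.172 hr

3.172 hr


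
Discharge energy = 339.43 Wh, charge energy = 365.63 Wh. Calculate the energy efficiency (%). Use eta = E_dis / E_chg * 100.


Round-trip efficiency = 339.43/365.63 * 100% = 92.83%

92.83%


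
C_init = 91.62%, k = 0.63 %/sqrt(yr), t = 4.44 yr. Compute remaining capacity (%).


sqrt(t) = sqrt(4.44) = 2.1071
C_final = 91.62 - 0.63 * 2.1071 = 90.29%

90.29%


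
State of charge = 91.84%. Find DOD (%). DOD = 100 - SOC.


Complement of SOC: DOD = 100% - 91.84% = 8.16%

8.16%


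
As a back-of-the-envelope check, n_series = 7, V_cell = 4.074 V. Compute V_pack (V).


V_pack = n * V_cell = 7 * 4.074 = 28.518 V

28.518 V


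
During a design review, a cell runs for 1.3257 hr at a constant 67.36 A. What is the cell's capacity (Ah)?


C = I * t = 67.36 * 1.3257 = 89.30 Ah

89.30 Ah


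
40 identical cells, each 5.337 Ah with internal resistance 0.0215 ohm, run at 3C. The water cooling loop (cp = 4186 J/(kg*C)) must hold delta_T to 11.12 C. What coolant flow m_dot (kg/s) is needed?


Step 1: I = 3 * 5.337 = 16.011 A
Step 2: Q_cell = I^2 * R = 16.011^2 * 0.0215 = 5.5116 W
Step 3: Q_total = 40 * 5.5116 = 220.46 W
Step 4: m_dot = Q_total / (cp * dT) = 220.46 / (4186 * 11.12) = 0.004736 kg/s

0.004736 kg/s


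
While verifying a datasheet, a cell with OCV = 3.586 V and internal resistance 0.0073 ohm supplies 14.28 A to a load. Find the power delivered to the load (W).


Step 1: V_terminal = OCV - I*R = 3.586 - 14.28 * 0.0073 = 3.4818 V
Step 2: P_out = V_terminal * I = 3.4818 * 14.28 = 49.72 W

49.72 W


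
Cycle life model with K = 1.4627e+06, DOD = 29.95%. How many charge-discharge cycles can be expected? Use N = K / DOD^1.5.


DOD^1.5 = 163.91
N = K / DOD^1.5 = 1.4627e+06 / 163.91 = 8924

8924 cycles


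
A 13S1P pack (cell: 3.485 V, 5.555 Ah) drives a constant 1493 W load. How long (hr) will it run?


Step 1: E_pack = Ns * V_cell * Np * C_cell = 13 * 3.485 * 1 * 5.555 = 251.67 Wh
Step 2: t = E_pack / P = 251.67 / 1493 = 0.1686 hr

0.1686 hr


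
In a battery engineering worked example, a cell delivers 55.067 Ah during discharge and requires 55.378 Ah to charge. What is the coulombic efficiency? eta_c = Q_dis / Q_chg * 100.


eta_c = Q_dis / Q_chg * 100 = 55.067 / 55.378 * 100 = 99.44%

99.44%


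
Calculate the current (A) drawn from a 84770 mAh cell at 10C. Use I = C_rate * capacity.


Convert: capacity = 84770 mAh = 84.77 Ah
At 10C: I = 10 * 84.77 Ah = 847.7 A

847.7 A


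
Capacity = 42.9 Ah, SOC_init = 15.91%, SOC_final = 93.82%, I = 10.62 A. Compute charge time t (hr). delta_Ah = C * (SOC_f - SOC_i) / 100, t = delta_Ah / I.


Step 1: dSOC = 93.82% - 15.91% = 77.91%
Step 2: delta_Ah = 42.9 * 77.91 / 100 = 33.423 Ah
Step 3: t = 33.423 / 10.62 = 3.147 hr

3.147 hr


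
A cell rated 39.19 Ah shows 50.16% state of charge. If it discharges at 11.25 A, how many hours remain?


Step 1: remaining = SOC/100 * C_total = 50.16/100 * 39.19 = 19.658 Ah
Step 2: t = remaining / I = 19.658 / 11.25 = 1.747 hr

1.747 hr


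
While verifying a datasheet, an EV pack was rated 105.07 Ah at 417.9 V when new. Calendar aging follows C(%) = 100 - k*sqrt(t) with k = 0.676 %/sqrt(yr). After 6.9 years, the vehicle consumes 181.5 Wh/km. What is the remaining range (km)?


Step 1: capacity retention = 100 - 0.676 * sqrt(6.9) = 100 - 0.676 * 2.6268 = 98.224%
Step 2: C_now = 105.07 * 98.224/100 = 103.2 Ah
Step 3: E_pack = V * C_now = 417.9 * 103.2 = 43127 Wh
Step 4: range = E_pack / consumption = 43127 / 181.5 = 237.6 km

237.6 km


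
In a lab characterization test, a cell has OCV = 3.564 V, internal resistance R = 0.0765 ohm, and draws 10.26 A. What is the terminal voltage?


IR drop = 10.26 * 0.0765 = 0.78489 V
V = 3.564 - 0.78489 = 2.779 V

2.779 V


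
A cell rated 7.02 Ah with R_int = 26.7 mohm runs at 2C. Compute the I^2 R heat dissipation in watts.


Convert: R = 26.7 mohm = 0.0267 ohm
Step 1: I = C_rate * capacity = 2 * 7.02 = 14.04 A
Step 2: Q = I^2 * R = 14.04^2 * 0.0267 = 197.12 * 0.0267 = 5.263 W

5.263 W


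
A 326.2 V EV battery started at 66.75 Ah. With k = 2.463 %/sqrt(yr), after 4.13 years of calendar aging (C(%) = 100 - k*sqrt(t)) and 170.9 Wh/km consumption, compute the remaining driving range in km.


Step 1: capacity retention = 100 - 2.463 * sqrt(4.13) = 100 - 2.463 * 2.0322 = 94.995%
Step 2: C_now = 66.75 * 94.995/100 = 63.409 Ah
Step 3: E_pack = V * C_now = 326.2 * 63.409 = 20684 Wh
Step 4: range = E_pack / consumption = 20684 / 170.9 = 121.0 km

121.0 km


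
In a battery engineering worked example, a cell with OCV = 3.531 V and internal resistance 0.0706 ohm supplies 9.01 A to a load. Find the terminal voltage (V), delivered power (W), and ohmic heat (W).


Step 1: V_terminal = OCV - I*R = 3.531 - 9.01 * 0.0706 = 2.8949 V
Step 2: P_out = V_terminal * I = 2.8949 * 9.01 = 26.08 W
Step 3: Q = I^2 * R = 9.01^2 * 0.0706 = 5.731 W

V=2.8949 V, P=26.08 W, Q=5.731 W


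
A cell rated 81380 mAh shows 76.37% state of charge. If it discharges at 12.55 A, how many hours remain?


Convert: C_total = 81380 mAh = 81.38 Ah
Step 1: remaining = SOC/100 * C_total = 76.37/100 * 81.38 = 62.15 Ah
Step 2: t = remaining / I = 62.15 / 12.55 = 4.952 hr

4.952 hr


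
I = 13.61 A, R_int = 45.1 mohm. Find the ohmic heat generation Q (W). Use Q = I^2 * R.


Convert: R = 45.1 mohm = 0.0451 ohm
I^2 = 185.23
Q = 185.23 * 0.0451 = 8.354 W

8.354 W


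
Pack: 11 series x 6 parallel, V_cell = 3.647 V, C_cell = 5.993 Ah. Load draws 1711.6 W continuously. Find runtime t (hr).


Step 1: E_pack = Ns * V_cell * Np * C_cell = 11 * 3.647 * 6 * 5.993 = 1442.5 Wh
Step 2: t = E_pack / P = 1442.5 / 1711.6 = 0.8428 hr

0.8428 hr


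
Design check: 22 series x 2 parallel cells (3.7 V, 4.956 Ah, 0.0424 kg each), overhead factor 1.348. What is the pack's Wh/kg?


Step 1: V_pack = 22 * 3.7 = 81.4 V
Step 2: C_pack = 2 * 4.956 = 9.912 Ah
Step 3: E_pack = V_pack * C_pack = 81.4 * 9.912 = 806.84 Wh
Step 4: m_pack = 22 * 2 * 0.0424 * 1.348 = 2.5148 kg
Step 5: ED = E_pack / m_pack = 806.84 / 2.5148 = 320.8 Wh/kg

320.8 Wh/kg


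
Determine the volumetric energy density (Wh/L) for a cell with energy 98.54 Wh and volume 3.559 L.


ED = E / V = 98.54 / 3.559 = 27.69 Wh/L

27.69 Wh/L


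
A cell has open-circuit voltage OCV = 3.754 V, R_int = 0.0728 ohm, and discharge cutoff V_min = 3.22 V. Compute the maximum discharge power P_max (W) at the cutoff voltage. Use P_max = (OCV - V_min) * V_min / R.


P_max = (OCV - V_min) * V_min / R = (3.754 - 3.22) * 3.22 / 0.0728 = 0.534 * 3.22 / 0.0728 = 23.62 W

23.62 W


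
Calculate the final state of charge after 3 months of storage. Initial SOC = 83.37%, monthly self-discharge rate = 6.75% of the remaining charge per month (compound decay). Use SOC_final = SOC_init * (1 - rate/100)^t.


Monthly retention factor = 1 - 6.75/100 = 0.9325
Over 3 months: factor^3 = 0.81086
SOC_final = 83.37 * 0.81086 = 67.60%

67.60%


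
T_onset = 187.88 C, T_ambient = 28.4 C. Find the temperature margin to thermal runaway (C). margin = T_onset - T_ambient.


margin = T_onset - T_ambient = 187.88 - 28.4 = 159.48 C

159.48 C


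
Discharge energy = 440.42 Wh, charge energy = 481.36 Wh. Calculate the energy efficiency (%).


eta_e = E_dis / E_chg * 100 = 440.42 / 481.36 * 100 = 91.49%

91.49%


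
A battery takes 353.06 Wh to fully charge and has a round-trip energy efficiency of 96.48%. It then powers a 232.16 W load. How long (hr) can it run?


Step 1: E_discharge = eta/100 * E_charge = 96.48/100 * 353.06 = 340.63 Wh
Step 2: t = E_discharge / P = 340.63 / 232.16 = 1.467 hr

1.467 hr


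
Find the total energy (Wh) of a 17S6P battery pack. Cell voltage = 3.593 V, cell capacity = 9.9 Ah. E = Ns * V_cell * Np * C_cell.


V_pack = 17 * 3.593 = 61.081 V
C_pack = 6 * 9.9 = 59.4 Ah
E = V_pack * C_pack = 61.081 * 59.4 = 3628 Wh

3628 Wh


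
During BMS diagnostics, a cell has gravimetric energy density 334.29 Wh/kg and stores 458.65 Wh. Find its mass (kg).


m = E / ED = 458.65 / 334.29 = 1.372 kg

1.372 kg


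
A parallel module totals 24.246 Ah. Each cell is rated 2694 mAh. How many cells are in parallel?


Convert: C_cell = 2694 mAh = 2.694 Ah
n = C_total / C_cell = 24.246 / 2.694 = 9

9


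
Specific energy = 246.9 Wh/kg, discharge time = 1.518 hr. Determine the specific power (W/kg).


Specific power = 246.9 Wh/kg / 1.518 hr = 162.6 W/kg

162.6 W/kg


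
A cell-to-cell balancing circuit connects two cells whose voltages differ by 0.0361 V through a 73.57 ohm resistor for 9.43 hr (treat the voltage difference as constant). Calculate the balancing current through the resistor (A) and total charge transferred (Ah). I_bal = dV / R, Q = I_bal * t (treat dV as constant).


First, Ohm's law: I_bal = 0.0361 V / 73.57 ohm = 4.9069e-04 A
Then Q = I * t = 4.9069e-04 A * 9.43 hr = 0.004627 Ah

I=4.9069e-04 A, Q=0.004627 Ah


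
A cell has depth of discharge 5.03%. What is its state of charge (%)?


SOC = 100 - DOD = 100 - 5.03 = 94.97%

94.97%


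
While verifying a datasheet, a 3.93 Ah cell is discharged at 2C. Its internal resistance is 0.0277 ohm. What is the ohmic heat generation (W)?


Step 1: I = C_rate * capacity = 2 * 3.93 = 7.86 A
Step 2: Q = I^2 * R = 7.86^2 * 0.0277 = 61.78 * 0.0277 = 1.711 W

1.711 W


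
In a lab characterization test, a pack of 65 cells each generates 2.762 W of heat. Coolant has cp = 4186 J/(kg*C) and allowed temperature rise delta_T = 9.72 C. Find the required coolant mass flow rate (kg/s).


Q_total = 65 * 2.762 = 179.53 W
m_dot = Q_total / (cp * dT) = 179.53 / (4186 * 9.72) = 0.004412 kg/s

0.004412 kg/s


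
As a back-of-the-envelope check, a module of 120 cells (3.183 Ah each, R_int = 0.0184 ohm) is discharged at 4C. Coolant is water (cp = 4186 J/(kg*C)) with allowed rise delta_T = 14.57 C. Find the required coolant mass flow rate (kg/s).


Step 1: I = 4 * 3.183 = 12.732 A
Step 2: Q_cell = I^2 * R = 12.732^2 * 0.0184 = 2.9827 W
Step 3: Q_total = 120 * 2.9827 = 357.92 W
Step 4: m_dot = Q_total / (cp * dT) = 357.92 / (4186 * 14.57) = 0.005869 kg/s

0.005869 kg/s


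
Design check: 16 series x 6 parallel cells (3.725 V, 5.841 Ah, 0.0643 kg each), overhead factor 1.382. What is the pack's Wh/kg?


Step 1: V_pack = 16 * 3.725 = 59.6 V
Step 2: C_pack = 6 * 5.841 = 35.046 Ah
Step 3: E_pack = V_pack * C_pack = 59.6 * 35.046 = 2088.7 Wh
Step 4: m_pack = 16 * 6 * 0.0643 * 1.382 = 8.5308 kg
Step 5: ED = E_pack / m_pack = 2088.7 / 8.5308 = 244.8 Wh/kg

244.8 Wh/kg


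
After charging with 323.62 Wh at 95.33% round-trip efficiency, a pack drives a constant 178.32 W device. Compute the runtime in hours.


Step 1: E_discharge = eta/100 * E_charge = 95.33/100 * 323.62 = 308.51 Wh
Step 2: t = E_discharge / P = 308.51 / 178.32 = 1.730 hr

1.730 hr


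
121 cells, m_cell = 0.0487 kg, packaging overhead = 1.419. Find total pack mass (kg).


Cell mass sum = 121 * 0.0487 = 5.8927 kg
With overhead 1.419: m_pack = 5.8927 * 1.419 = 8.362 kg

8.362 kg


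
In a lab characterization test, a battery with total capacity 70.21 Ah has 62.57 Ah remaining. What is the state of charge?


SOC = (remaining / total) * 100 = (62.57 / 70.21) * 100 = 89.12%

89.12%


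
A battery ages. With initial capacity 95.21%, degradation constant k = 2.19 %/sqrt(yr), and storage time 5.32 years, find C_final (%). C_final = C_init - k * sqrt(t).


Step 1: sqrt(5.32 yr) = 2.3065
Step 2: drop = 2.19 * 2.3065 = 5.0512
Step 3: C_final = 95.21 - 5.0512 = 90.16%

90.16%


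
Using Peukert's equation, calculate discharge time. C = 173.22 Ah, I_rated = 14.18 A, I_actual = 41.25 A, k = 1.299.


Step 1: t_rated = C / I_rated = 173.22 / 14.18 = 12.216 hr
Step 2: ratio = 14.18 / 41.25 = 0.34376
Step 3: ratio^k = 0.34376^1.299 = 0.2498
Step 4: t = t_rated * ratio^k = 12.216 * 0.2498 = 3.052 hr

3.052 hr


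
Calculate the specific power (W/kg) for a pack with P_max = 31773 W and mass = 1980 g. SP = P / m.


Convert: m = 1980 g = 1.98 kg
SP = P / m = 31773 / 1.98 = 16050 W/kg

16050 W/kg


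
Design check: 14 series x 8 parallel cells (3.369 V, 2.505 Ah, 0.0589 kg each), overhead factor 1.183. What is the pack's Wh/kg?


Step 1: V_pack = 14 * 3.369 = 47.166 V
Step 2: C_pack = 8 * 2.505 = 20.04 Ah
Step 3: E_pack = V_pack * C_pack = 47.166 * 20.04 = 945.21 Wh
Step 4: m_pack = 14 * 8 * 0.0589 * 1.183 = 7.804 kg
Step 5: ED = E_pack / m_pack = 945.21 / 7.804 = 121.1 Wh/kg

121.1 Wh/kg


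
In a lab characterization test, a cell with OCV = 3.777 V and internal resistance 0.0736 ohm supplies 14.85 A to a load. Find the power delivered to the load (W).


Step 1: V_terminal = OCV - I*R = 3.777 - 14.85 * 0.0736 = 2.684 V
Step 2: P_out = V_terminal * I = 2.684 * 14.85 = 39.86 W

39.86 W


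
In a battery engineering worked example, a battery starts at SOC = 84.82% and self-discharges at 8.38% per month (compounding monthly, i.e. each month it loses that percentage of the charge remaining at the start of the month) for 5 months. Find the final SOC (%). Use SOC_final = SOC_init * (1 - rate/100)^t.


Monthly retention factor = 1 - 8.38/100 = 0.9162
Over 5 months: factor^5 = 0.64558
SOC_final = 84.82 * 0.64558 = 54.76%

54.76%


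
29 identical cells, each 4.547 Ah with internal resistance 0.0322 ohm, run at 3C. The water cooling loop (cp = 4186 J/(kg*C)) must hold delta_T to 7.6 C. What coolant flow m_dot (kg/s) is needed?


Step 1: I = 3 * 4.547 = 13.641 A
Step 2: Q_cell = I^2 * R = 13.641^2 * 0.0322 = 5.9917 W
Step 3: Q_total = 29 * 5.9917 = 173.76 W
Step 4: m_dot = Q_total / (cp * dT) = 173.76 / (4186 * 7.6) = 0.005462 kg/s

0.005462 kg/s


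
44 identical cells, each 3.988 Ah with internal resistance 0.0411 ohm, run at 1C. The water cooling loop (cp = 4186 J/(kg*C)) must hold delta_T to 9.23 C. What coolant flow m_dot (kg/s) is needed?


Step 1: I = 1 * 3.988 = 3.988 A
Step 2: Q_cell = I^2 * R = 3.988^2 * 0.0411 = 0.65366 W
Step 3: Q_total = 44 * 0.65366 = 28.761 W
Step 4: m_dot = Q_total / (cp * dT) = 28.761 / (4186 * 9.23) = 7.444e-04 kg/s

7.444e-04 kg/s


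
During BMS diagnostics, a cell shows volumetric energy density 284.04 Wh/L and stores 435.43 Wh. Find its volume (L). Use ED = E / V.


V = E / ED = 435.43 / 284.04 = 1.533 L

1.533 L


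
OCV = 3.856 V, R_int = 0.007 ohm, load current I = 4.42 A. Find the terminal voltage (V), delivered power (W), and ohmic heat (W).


Step 1: V_terminal = OCV - I*R = 3.856 - 4.42 * 0.007 = 3.8251 V
Step 2: P_out = V_terminal * I = 3.8251 * 4.42 = 16.91 W
Step 3: Q = I^2 * R = 4.42^2 * 0.007 = 0.1368 W

V=3.8251 V, P=16.91 W, Q=0.1368 W


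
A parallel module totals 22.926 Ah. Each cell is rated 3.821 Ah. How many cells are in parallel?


n = C_total / C_cell = 22.926 / 3.821 = 6

6


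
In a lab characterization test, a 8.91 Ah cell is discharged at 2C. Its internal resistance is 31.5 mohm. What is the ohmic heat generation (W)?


Convert: R = 31.5 mohm = 0.0315 ohm
Step 1: I = C_rate * capacity = 2 * 8.91 = 17.82 A
Step 2: Q = I^2 * R = 17.82^2 * 0.0315 = 317.55 * 0.0315 = 10.00 W

10.00 W


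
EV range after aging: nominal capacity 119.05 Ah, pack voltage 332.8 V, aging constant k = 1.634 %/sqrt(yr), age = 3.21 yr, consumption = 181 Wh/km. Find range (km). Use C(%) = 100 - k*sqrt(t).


Step 1: capacity retention = 100 - 1.634 * sqrt(3.21) = 100 - 1.634 * 1.7916 = 97.073%
Step 2: C_now = 119.05 * 97.073/100 = 115.57 Ah
Step 3: E_pack = V * C_now = 332.8 * 115.57 = 38462 Wh
Step 4: range = E_pack / consumption = 38462 / 181 = 212.5 km

212.5 km


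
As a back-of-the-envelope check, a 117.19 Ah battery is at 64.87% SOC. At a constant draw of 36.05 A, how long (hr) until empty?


Step 1: remaining = SOC/100 * C_total = 64.87/100 * 117.19 = 76.021 Ah
Step 2: t = remaining / I = 76.021 / 36.05 = 2.109 hr

2.109 hr


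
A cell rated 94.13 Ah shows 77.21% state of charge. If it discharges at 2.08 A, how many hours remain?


Step 1: remaining = SOC/100 * C_total = 77.21/100 * 94.13 = 72.678 Ah
Step 2: t = remaining / I = 72.678 / 2.08 = 34.94 hr

34.94 hr


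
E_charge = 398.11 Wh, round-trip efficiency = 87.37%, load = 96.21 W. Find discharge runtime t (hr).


Step 1: E_discharge = eta/100 * E_charge = 87.37/100 * 398.11 = 347.83 Wh
Step 2: t = E_discharge / P = 347.83 / 96.21 = 3.615 hr

3.615 hr


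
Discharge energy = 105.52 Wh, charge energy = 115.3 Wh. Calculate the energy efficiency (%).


eta_e = E_dis / E_chg * 100 = 105.52 / 115.3 * 100 = 91.52%

91.52%


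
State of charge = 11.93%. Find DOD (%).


Complement of SOC: DOD = 100% - 11.93% = 88.07%

88.07%


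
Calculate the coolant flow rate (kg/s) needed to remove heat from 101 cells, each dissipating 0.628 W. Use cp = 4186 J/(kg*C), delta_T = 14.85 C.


Q_total = 101 * 0.628 = 63.428 W
m_dot = Q_total / (cp * dT) = 63.428 / (4186 * 14.85) = 0.001020 kg/s

0.001020 kg/s


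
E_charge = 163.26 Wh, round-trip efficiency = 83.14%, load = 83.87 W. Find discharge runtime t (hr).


Step 1: E_discharge = eta/100 * E_charge = 83.14/100 * 163.26 = 135.73 Wh
Step 2: t = E_discharge / P = 135.73 / 83.87 = 1.618 hr

1.618 hr


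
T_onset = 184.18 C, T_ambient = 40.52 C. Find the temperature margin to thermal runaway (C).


Safety margin = 184.18 C - 40.52 C = 143.66 C

143.66 C


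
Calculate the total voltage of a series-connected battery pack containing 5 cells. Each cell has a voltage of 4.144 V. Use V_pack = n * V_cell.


V_pack = n * V_cell = 5 * 4.144 = 20.72 V

20.72 V


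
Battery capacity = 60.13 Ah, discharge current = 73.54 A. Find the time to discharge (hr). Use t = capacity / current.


Runtime = 60.13 Ah / 73.54 A = 0.8177 hr

0.8177 hr


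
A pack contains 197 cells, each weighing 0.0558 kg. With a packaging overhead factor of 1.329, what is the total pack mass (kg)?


Cell mass sum = 197 * 0.0558 = 10.993 kg
With overhead 1.329: m_pack = 10.993 * 1.329 = 14.61 kg

14.61 kg


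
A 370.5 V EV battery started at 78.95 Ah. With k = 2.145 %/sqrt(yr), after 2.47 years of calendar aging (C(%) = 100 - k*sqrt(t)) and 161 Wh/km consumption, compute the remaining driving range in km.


Step 1: capacity retention = 100 - 2.145 * sqrt(2.47) = 100 - 2.145 * 1.5716 = 96.629%
Step 2: C_now = 78.95 * 96.629/100 = 76.289 Ah
Step 3: E_pack = V * C_now = 370.5 * 76.289 = 28265 Wh
Step 4: range = E_pack / consumption = 28265 / 161 = 175.6 km

175.6 km


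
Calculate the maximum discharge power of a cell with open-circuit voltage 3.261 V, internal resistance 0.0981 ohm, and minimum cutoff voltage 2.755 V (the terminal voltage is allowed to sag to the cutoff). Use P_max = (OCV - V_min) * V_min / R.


dV = OCV - V_min = 0.506 V (so I_max = dV / R)
P_max = dV * V_min / R = 0.506 * 2.755 / 0.0981 = 14.21 W

14.21 W


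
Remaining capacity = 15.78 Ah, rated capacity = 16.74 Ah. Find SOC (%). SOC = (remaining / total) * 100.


SOC = (remaining / total) * 100 = (15.78 / 16.74) * 100 = 94.27%

94.27%


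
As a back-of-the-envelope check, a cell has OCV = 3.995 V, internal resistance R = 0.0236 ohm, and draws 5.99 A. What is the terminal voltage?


IR drop = 5.99 * 0.0236 = 0.14136 V
V = 3.995 - 0.14136 = 3.854 V

3.854 V


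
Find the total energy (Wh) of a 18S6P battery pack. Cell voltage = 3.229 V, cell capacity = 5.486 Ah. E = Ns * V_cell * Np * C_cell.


V_pack = 18 * 3.229 = 58.122 V
C_pack = 6 * 5.486 = 32.916 Ah
E = V_pack * C_pack = 58.122 * 32.916 = 1913 Wh

1913 Wh


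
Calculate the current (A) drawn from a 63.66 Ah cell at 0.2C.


I = C_rate * capacity = 0.2 * 63.66 = 12.732 A

12.732 A


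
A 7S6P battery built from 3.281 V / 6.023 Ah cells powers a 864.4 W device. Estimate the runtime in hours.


Step 1: E_pack = Ns * V_cell * Np * C_cell = 7 * 3.281 * 6 * 6.023 = 829.98 Wh
Step 2: t = E_pack / P = 829.98 / 864.4 = 0.9602 hr

0.9602 hr


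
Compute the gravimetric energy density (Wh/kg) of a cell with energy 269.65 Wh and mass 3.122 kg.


Specific energy = 269.65 Wh / 3.122 kg = 86.37 Wh/kg

86.37 Wh/kg


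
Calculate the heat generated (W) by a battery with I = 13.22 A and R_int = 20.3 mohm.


Convert: R = 20.3 mohm = 0.0203 ohm
I^2 = 174.77
Q = 174.77 * 0.0203 = 3.548 W

3.548 W


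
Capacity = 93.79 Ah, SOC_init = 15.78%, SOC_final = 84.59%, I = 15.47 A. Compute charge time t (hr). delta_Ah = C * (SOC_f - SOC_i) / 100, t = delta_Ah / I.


delta_Ah = 93.79 * (84.59 - 15.78) / 100 = 64.537 Ah
t = delta_Ah / I = 64.537 / 15.47 = 4.172 hr

4.172 hr


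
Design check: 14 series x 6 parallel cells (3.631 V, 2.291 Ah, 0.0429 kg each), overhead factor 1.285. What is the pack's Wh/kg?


Step 1: V_pack = 14 * 3.631 = 50.834 V
Step 2: C_pack = 6 * 2.291 = 13.746 Ah
Step 3: E_pack = V_pack * C_pack = 50.834 * 13.746 = 698.76 Wh
Step 4: m_pack = 14 * 6 * 0.0429 * 1.285 = 4.6306 kg
Step 5: ED = E_pack / m_pack = 698.76 / 4.6306 = 150.9 Wh/kg

150.9 Wh/kg


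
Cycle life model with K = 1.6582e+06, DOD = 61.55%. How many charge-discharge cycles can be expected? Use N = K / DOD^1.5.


Step 1: DOD^1.5 = 61.55^1.5 = 482.88
Step 2: N = 1.6582e+06 / 482.88 = 3434 cycles

3434 cycles


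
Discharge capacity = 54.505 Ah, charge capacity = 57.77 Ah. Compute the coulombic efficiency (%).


eta_c = Q_dis / Q_chg * 100 = 54.505 / 57.77 * 100 = 94.35%

94.35%


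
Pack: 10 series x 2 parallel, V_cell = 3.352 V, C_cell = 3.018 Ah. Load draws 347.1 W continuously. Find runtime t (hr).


Step 1: E_pack = Ns * V_cell * Np * C_cell = 10 * 3.352 * 2 * 3.018 = 202.33 Wh
Step 2: t = E_pack / P = 202.33 / 347.1 = 0.5829 hr

0.5829 hr


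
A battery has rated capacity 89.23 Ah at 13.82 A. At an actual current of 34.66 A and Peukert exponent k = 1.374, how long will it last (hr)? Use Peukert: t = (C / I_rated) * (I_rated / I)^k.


t_rated = C / I_rated = 89.23 / 13.82 = 6.4566 hr
(I_rated/I)^k = (0.39873)^1.374 = 0.2827
t = t_rated * (I_rated/I)^k = 6.4566 * 0.2827 = 1.825 hr

1.825 hr


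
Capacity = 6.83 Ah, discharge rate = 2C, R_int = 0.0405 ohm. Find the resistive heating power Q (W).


Step 1: I = C_rate * capacity = 2 * 6.83 = 13.66 A
Step 2: Q = I^2 * R = 13.66^2 * 0.0405 = 186.6 * 0.0405 = 7.557 W

7.557 W


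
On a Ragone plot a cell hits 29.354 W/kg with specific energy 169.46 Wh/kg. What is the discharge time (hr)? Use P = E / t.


t = E / P = 169.46 / 29.354 = 5.773 hr

5.773 hr


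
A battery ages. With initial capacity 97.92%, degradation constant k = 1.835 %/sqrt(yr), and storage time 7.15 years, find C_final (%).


sqrt(t) = sqrt(7.15) = 2.6739
C_final = 97.92 - 1.835 * 2.6739 = 93.01%

93.01%


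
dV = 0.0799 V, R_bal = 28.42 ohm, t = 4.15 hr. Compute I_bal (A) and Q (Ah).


I_bal = dV / R = 0.0799 / 28.42 = 0.0028114 A
Q = I_bal * t = 0.0028114 * 4.15 = 0.01167 Ah

I=0.0028114 A, Q=0.01167 Ah


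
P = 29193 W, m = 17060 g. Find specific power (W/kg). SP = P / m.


Convert: m = 17060 g = 17.06 kg
Specific power = 29193 W / 17.06 kg = 1711 W/kg

1711 W/kg


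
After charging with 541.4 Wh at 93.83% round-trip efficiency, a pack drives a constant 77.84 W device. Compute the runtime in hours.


Step 1: E_discharge = eta/100 * E_charge = 93.83/100 * 541.4 = 508 Wh
Step 2: t = E_discharge / P = 508 / 77.84 = 6.526 hr

6.526 hr


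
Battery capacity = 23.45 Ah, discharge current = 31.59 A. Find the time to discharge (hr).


t = capacity / current = 23.45 / 31.59 = 0.7423 hr

0.7423 hr


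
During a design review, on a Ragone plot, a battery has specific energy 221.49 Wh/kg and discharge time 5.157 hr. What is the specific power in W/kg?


Specific power = 221.49 Wh/kg / 5.157 hr = 42.95 W/kg

42.95 W/kg


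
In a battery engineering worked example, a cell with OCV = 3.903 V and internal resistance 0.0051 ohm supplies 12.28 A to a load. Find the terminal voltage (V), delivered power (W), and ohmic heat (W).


Step 1: V_terminal = OCV - I*R = 3.903 - 12.28 * 0.0051 = 3.8404 V
Step 2: P_out = V_terminal * I = 3.8404 * 12.28 = 47.16 W
Step 3: Q = I^2 * R = 12.28^2 * 0.0051 = 0.7691 W

V=3.8404 V, P=47.16 W, Q=0.7691 W


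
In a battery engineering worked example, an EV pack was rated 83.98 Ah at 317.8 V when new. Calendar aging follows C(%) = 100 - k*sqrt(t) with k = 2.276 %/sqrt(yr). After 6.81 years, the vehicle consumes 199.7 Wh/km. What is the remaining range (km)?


Step 1: capacity retention = 100 - 2.276 * sqrt(6.81) = 100 - 2.276 * 2.6096 = 94.061%
Step 2: C_now = 83.98 * 94.061/100 = 78.992 Ah
Step 3: E_pack = V * C_now = 317.8 * 78.992 = 25104 Wh
Step 4: range = E_pack / consumption = 25104 / 199.7 = 125.7 km

125.7 km


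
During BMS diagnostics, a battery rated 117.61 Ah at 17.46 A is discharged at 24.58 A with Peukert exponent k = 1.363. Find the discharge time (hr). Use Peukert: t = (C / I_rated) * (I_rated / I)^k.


Step 1: t_rated = C / I_rated = 117.61 / 17.46 = 6.736 hr
Step 2: ratio = 17.46 / 24.58 = 0.71033
Step 3: ratio^k = 0.71033^1.363 = 0.62739
Step 4: t = t_rated * ratio^k = 6.736 * 0.62739 = 4.226 hr

4.226 hr


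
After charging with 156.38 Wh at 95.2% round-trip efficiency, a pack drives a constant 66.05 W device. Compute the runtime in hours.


Step 1: E_discharge = eta/100 * E_charge = 95.2/100 * 156.38 = 148.87 Wh
Step 2: t = E_discharge / P = 148.87 / 66.05 = 2.254 hr

2.254 hr


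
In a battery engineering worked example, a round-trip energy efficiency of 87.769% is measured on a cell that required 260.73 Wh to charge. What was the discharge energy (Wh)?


E_dis = eta/100 * E_chg = 87.769/100 * 260.73 = 228.8 Wh

228.8 Wh


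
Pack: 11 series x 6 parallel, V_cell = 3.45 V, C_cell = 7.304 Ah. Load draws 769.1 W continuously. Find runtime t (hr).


Step 1: E_pack = Ns * V_cell * Np * C_cell = 11 * 3.45 * 6 * 7.304 = 1663.1 Wh
Step 2: t = E_pack / P = 1663.1 / 769.1 = 2.162 hr

2.162 hr


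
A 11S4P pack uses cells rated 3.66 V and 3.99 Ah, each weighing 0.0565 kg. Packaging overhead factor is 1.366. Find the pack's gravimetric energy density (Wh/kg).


Step 1: V_pack = 11 * 3.66 = 40.26 V
Step 2: C_pack = 4 * 3.99 = 15.96 Ah
Step 3: E_pack = V_pack * C_pack = 40.26 * 15.96 = 642.55 Wh
Step 4: m_pack = 11 * 4 * 0.0565 * 1.366 = 3.3959 kg
Step 5: ED = E_pack / m_pack = 642.55 / 3.3959 = 189.2 Wh/kg

189.2 Wh/kg


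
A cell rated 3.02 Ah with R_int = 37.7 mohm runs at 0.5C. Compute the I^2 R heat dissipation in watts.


Convert: R = 37.7 mohm = 0.0377 ohm
Step 1: I = C_rate * capacity = 0.5 * 3.02 = 1.51 A
Step 2: Q = I^2 * R = 1.51^2 * 0.0377 = 2.2801 * 0.0377 = 0.08596 W

0.08596 W


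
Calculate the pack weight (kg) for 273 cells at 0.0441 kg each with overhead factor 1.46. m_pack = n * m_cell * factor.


m_pack = n * m_cell * overhead = 273 * 0.0441 * 1.46 = 17.58 kg

17.58 kg


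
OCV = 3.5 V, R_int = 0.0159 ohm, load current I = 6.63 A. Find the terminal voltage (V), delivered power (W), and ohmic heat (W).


Step 1: V_terminal = OCV - I*R = 3.5 - 6.63 * 0.0159 = 3.3946 V
Step 2: P_out = V_terminal * I = 3.3946 * 6.63 = 22.51 W
Step 3: Q = I^2 * R = 6.63^2 * 0.0159 = 0.6989 W

V=3.3946 V, P=22.51 W, Q=0.6989 W


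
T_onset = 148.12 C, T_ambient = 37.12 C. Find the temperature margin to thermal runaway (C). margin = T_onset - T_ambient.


margin = T_onset - T_ambient = 148.12 - 37.12 = 111 C

111 C


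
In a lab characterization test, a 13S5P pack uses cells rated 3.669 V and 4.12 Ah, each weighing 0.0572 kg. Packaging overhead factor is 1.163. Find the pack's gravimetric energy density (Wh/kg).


Step 1: V_pack = 13 * 3.669 = 47.697 V
Step 2: C_pack = 5 * 4.12 = 20.6 Ah
Step 3: E_pack = V_pack * C_pack = 47.697 * 20.6 = 982.56 Wh
Step 4: m_pack = 13 * 5 * 0.0572 * 1.163 = 4.324 kg
Step 5: ED = E_pack / m_pack = 982.56 / 4.324 = 227.2 Wh/kg

227.2 Wh/kg


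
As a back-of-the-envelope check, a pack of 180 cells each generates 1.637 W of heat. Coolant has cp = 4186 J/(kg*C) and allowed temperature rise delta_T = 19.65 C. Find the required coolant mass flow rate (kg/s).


Q_total = 180 * 1.637 = 294.66 W
m_dot = Q_total / (cp * dT) = 294.66 / (4186 * 19.65) = 0.003582 kg/s

0.003582 kg/s


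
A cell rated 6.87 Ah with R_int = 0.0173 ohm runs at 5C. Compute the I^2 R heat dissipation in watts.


Step 1: I = C_rate * capacity = 5 * 6.87 = 34.35 A
Step 2: Q = I^2 * R = 34.35^2 * 0.0173 = 1179.9 * 0.0173 = 20.41 W

20.41 W


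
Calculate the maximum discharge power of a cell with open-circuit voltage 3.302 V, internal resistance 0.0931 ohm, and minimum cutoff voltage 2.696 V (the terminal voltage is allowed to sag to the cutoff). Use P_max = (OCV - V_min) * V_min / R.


dV = OCV - V_min = 0.606 V (so I_max = dV / R)
P_max = dV * V_min / R = 0.606 * 2.696 / 0.0931 = 17.55 W

17.55 W


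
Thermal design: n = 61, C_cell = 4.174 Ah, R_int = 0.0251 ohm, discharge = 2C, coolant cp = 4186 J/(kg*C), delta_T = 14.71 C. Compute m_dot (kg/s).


Step 1: I = 2 * 4.174 = 8.348 A
Step 2: Q_cell = I^2 * R = 8.348^2 * 0.0251 = 1.7492 W
Step 3: Q_total = 61 * 1.7492 = 106.7 W
Step 4: m_dot = Q_total / (cp * dT) = 106.7 / (4186 * 14.71) = 0.001733 kg/s

0.001733 kg/s


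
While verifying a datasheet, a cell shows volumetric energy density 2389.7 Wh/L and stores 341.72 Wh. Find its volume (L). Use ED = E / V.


V = E / ED = 341.72 / 2389.7 = 0.1430 L

0.1430 L


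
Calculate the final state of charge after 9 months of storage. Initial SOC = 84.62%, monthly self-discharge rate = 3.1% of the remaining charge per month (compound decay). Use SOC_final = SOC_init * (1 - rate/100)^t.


decay = (1 - 3.1/100)^9 = 0.75321
SOC_final = 84.62 * 0.75321 = 63.74%

63.74%


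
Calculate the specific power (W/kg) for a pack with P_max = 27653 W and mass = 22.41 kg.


SP = P / m = 27653 / 22.41 = 1234 W/kg

1234 W/kg


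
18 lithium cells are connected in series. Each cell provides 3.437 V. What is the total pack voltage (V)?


With 18 cells in series at 3.437 V each, V_pack = 61.866 V

61.866 V


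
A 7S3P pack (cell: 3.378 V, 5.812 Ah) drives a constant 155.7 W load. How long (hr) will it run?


Step 1: E_pack = Ns * V_cell * Np * C_cell = 7 * 3.378 * 3 * 5.812 = 412.29 Wh
Step 2: t = E_pack / P = 412.29 / 155.7 = 2.648 hr

2.648 hr


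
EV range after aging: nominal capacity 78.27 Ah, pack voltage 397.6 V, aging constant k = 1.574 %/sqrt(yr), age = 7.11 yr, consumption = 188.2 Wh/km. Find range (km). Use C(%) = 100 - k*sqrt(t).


Step 1: capacity retention = 100 - 1.574 * sqrt(7.11) = 100 - 1.574 * 2.6665 = 95.803%
Step 2: C_now = 78.27 * 95.803/100 = 74.985 Ah
Step 3: E_pack = V * C_now = 397.6 * 74.985 = 29814 Wh
Step 4: range = E_pack / consumption = 29814 / 188.2 = 158.4 km

158.4 km


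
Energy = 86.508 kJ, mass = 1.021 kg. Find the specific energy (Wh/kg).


Convert: E = 86.508 kJ = 24.03 Wh
ED = E / m = 24.03 / 1.021 = 23.54 Wh/kg

23.54 Wh/kg


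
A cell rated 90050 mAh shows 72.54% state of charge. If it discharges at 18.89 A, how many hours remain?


Convert: C_total = 90050 mAh = 90.05 Ah
Step 1: remaining = SOC/100 * C_total = 72.54/100 * 90.05 = 65.322 Ah
Step 2: t = remaining / I = 65.322 / 18.89 = 3.458 hr

3.458 hr


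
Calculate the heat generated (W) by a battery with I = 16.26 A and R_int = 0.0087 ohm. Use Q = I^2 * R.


Q = I^2 * R = 16.26^2 * 0.0087 = 2.300 W

2.300 W


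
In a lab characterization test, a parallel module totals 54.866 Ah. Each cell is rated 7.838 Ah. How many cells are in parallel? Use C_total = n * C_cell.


n = C_total / C_cell = 54.866 / 7.838 = 7

7


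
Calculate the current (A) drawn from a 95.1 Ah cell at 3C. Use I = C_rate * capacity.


At 3C: I = 3 * 95.1 Ah = 285.3 A

285.3 A


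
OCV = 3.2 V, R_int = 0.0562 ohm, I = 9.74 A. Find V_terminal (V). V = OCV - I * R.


IR drop = 9.74 * 0.0562 = 0.54739 V
V = 3.2 - 0.54739 = 2.653 V

2.653 V


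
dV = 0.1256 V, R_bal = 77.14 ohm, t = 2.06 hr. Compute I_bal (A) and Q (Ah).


First, Ohm's law: I_bal = 0.1256 V / 77.14 ohm = 0.0016282 A
Then Q = I * t = 0.0016282 A * 2.06 hr = 0.003354 Ah

I=0.0016282 A, Q=0.003354 Ah


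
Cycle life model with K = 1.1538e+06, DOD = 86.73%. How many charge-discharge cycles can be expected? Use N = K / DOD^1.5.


Step 1: DOD^1.5 = 86.73^1.5 = 807.71
Step 2: N = 1.1538e+06 / 807.71 = 1428 cycles

1428 cycles


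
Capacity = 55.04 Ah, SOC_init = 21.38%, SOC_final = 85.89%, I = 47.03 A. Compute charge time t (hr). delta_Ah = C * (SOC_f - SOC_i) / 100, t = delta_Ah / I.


Step 1: dSOC = 85.89% - 21.38% = 64.51%
Step 2: delta_Ah = 55.04 * 64.51 / 100 = 35.506 Ah
Step 3: t = 35.506 / 47.03 = 0.7550 hr

0.7550 hr


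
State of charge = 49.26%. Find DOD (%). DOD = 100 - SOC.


DOD = 100 - SOC = 100 - 49.26 = 50.74%

50.74%
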